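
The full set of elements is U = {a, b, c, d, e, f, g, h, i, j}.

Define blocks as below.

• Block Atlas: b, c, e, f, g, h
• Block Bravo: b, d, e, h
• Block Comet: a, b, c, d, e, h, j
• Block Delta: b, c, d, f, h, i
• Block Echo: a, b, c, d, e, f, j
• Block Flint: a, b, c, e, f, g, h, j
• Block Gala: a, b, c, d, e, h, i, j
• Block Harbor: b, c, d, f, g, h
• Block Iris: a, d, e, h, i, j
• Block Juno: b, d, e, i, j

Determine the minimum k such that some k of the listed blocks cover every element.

2

Take {Flint, Iris}. Their union is {a, b, c, d, e, f, g, h, i, j}, which is all 10 elements.
No single block has all 10 elements (the largest, Flint, has 8), so 2 is optimal.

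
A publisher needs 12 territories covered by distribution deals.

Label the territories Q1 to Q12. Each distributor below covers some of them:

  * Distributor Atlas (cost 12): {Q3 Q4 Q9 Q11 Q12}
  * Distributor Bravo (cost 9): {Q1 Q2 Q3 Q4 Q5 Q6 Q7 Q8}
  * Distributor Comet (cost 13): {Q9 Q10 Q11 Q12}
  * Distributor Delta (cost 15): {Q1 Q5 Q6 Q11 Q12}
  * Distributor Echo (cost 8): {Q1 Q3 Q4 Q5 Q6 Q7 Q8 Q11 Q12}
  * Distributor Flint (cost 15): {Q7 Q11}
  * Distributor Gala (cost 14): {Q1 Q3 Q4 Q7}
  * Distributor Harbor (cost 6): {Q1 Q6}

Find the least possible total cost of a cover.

Bravo, Comet together cover every territory (Bravo ∪ Comet = {Q1, Q2, Q3, Q4, Q5, Q6, Q7, Q8, Q9, Q10, Q11, Q12}); total cost 9 + 13 = 22.
The greedy pick Echo, Comet, Bravo costs 30; no covering selection beats 22.

22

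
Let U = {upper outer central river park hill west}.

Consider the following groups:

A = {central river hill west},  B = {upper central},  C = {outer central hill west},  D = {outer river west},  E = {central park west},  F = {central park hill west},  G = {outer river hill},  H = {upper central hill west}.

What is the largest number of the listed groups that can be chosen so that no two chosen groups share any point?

2

E, G are pairwise disjoint (E={central,park,west}; G={outer,river,hill}).
Every remaining group overlaps one of these, and no 3 of the listed groups are pairwise disjoint, so 2 is the maximum.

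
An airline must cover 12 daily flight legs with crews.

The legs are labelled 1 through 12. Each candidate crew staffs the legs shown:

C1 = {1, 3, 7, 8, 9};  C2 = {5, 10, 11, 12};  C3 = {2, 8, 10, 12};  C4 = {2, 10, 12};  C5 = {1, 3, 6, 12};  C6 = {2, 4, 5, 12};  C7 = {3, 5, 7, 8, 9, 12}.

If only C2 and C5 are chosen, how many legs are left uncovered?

Union of C2, C5 = {1, 3, 5, 6, 10, 11, 12}.
Not covered: 2, 4, 7, 8, 9 — 5 legs.

5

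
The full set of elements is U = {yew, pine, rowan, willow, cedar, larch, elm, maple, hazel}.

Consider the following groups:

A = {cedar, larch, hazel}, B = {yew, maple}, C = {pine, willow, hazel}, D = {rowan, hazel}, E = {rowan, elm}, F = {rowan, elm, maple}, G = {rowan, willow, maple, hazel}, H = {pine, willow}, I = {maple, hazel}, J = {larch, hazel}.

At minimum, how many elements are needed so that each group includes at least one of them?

Take T = {pine, rowan, larch, maple}. Each listed group contains at least one of these, so T is a hitting set of size 4.
The groups A, B, E, H are pairwise disjoint, so any hitting set needs a separate element for each — at least 4. Hence 4 is optimal.

4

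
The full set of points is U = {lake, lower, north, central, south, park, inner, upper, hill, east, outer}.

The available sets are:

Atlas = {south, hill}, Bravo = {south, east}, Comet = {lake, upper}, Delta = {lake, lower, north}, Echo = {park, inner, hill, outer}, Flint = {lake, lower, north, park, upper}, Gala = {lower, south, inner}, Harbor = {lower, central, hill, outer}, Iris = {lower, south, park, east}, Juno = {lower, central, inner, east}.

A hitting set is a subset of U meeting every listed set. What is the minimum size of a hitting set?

4

The 4 points {lake, lower, hill, east} hit every set.
No choice of 3 points meets every set, so 4 is the minimum.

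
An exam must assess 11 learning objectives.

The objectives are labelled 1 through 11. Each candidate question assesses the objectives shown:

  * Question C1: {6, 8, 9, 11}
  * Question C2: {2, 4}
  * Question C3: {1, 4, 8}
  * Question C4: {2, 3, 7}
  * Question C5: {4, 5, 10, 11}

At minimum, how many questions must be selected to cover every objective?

C1 and C3 and C4 and C5 together: C1 ∪ C3 ∪ C4 ∪ C5 = {1, 2, 3, 4, 5, 6, 7, 8, 9, 10, 11} — every objective is covered.
Only C3 contains 1, so C3 is forced; the remaining 8 objectives need at least 3 more questions (each remaining question adds at most 3) — so at least 4 questions are needed, and 4 is optimal.

4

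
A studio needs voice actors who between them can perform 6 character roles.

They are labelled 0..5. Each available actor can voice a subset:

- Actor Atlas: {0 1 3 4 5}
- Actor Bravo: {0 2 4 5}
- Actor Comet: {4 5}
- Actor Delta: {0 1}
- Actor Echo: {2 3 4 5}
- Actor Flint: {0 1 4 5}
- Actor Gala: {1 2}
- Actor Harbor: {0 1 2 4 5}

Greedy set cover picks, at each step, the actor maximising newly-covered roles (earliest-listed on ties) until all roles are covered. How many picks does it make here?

2

Greedy: pick Atlas (covers 5 new) → pick Bravo (covers 1 new). Total picks: 2.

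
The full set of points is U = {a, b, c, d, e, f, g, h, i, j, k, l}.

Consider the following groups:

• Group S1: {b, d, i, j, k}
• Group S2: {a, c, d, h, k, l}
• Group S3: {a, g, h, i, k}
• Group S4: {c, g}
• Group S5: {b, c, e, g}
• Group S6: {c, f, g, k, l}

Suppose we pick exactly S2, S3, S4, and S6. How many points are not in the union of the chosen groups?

Union of S2, S3, S4, S6 = {a, c, d, f, g, h, i, k, l}.
Not covered: b, e, j — 3 points.

3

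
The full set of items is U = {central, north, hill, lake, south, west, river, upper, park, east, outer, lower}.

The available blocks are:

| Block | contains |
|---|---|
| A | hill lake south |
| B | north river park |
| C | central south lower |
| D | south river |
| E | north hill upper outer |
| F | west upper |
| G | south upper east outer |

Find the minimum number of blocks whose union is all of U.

A and B and C and F and G together: A ∪ B ∪ C ∪ F ∪ G = {central, north, hill, lake, south, west, river, upper, park, east, outer, lower} — every item is covered.
Only F contains west, so F is forced; the remaining 10 items need at least 4 more blocks (each remaining block adds at most 3) — so at least 5 blocks are needed, and 5 is optimal.

5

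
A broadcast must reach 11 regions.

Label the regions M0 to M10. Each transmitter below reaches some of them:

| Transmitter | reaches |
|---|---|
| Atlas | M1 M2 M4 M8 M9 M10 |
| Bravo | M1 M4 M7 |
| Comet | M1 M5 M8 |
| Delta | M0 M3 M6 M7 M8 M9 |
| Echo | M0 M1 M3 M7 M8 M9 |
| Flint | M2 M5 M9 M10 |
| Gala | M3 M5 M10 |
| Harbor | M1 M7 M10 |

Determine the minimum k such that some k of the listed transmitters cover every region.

3

Atlas and Delta and Gala together: Atlas ∪ Delta ∪ Gala = {M0, M1, M2, M3, M4, M5, M6, M7, M8, M9, M10} — every region is covered.
Only Delta contains M6, so Delta is forced; the remaining 5 regions need at least 2 more transmitters (each remaining transmitter adds at most 4) — so at least 3 transmitters are needed, and 3 is optimal.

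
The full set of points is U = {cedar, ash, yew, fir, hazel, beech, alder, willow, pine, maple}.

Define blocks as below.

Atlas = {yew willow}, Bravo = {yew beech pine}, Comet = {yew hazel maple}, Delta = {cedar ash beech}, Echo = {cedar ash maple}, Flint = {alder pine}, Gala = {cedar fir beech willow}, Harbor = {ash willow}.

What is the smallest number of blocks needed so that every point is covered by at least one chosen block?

4

Comet and Echo and Flint and Gala together: Comet ∪ Echo ∪ Flint ∪ Gala = {cedar, ash, yew, fir, hazel, beech, alder, willow, pine, maple} — every point is covered.
No 3 of the 8 blocks cover everything (all 56 combinations miss at least one point), so 4 is optimal.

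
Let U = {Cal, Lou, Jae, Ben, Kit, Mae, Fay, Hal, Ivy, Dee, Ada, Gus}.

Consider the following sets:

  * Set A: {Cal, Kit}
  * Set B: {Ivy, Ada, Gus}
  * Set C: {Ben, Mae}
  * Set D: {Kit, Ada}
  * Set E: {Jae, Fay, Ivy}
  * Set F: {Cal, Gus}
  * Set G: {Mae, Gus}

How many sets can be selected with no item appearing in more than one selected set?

C, D, E, F are pairwise disjoint (C={Ben,Mae}; D={Kit,Ada}; E={Jae,Fay,Ivy}; F={Cal,Gus}).
Every remaining set overlaps one of these, and no 5 of the listed sets are pairwise disjoint, so 4 is the maximum.

4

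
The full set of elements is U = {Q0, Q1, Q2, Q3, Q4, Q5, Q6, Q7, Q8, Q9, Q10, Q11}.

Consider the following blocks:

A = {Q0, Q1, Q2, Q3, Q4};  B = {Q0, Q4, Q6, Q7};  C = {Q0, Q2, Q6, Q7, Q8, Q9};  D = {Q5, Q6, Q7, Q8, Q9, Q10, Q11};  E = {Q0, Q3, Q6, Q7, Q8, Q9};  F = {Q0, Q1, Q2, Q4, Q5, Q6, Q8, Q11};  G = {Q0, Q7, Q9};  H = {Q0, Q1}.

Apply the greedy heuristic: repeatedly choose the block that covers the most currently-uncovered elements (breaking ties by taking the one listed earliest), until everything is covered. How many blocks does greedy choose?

3

Greedy: pick F (covers 8 new) → pick D (covers 3 new) → pick A (covers 1 new). Total picks: 3.
(The true minimum cover uses only 2 blocks, so greedy is not optimal here.)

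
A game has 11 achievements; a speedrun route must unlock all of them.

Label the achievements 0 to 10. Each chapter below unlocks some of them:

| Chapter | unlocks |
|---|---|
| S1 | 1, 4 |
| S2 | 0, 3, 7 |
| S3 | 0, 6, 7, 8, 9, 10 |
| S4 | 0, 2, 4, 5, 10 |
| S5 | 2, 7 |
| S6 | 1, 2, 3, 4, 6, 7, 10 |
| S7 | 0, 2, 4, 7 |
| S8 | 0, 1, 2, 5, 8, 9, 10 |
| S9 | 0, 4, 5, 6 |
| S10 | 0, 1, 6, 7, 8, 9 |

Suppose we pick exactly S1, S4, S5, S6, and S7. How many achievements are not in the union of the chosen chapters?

2

Union of S1, S4, S5, S6, S7 = {0, 1, 2, 3, 4, 5, 6, 7, 10}.
Not covered: 8, 9 — 2 achievements.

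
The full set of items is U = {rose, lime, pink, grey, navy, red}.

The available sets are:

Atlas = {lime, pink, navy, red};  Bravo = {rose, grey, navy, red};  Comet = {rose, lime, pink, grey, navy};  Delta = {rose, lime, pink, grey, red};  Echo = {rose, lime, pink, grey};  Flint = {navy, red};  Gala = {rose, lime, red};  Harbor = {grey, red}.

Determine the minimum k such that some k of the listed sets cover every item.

2

Comet and Harbor together: Comet ∪ Harbor = {rose, lime, pink, grey, navy, red} — every item is covered.
No single set has all 6 items (the largest, Comet, has 5), so 2 is optimal.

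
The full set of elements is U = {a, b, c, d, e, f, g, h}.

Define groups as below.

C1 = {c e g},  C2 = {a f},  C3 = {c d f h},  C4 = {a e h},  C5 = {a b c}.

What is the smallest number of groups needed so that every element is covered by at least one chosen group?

C1 and C3 and C5 together: C1 ∪ C3 ∪ C5 = {a, b, c, d, e, f, g, h} — every element is covered.
Only C5 contains b, so C5 is forced; the remaining 5 elements need at least 2 more groups (each remaining group adds at most 3) — so at least 3 groups are needed, and 3 is optimal.

3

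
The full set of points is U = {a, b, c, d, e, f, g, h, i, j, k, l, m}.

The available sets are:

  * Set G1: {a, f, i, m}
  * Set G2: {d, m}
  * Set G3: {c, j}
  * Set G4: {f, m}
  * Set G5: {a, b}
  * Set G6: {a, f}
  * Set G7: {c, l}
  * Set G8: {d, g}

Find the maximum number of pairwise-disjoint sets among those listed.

4

G3, G4, G5, G8 are pairwise disjoint (G3={c,j}; G4={f,m}; G5={a,b}; G8={d,g}).
Every remaining set overlaps one of these, and no 5 of the listed sets are pairwise disjoint, so 4 is the maximum.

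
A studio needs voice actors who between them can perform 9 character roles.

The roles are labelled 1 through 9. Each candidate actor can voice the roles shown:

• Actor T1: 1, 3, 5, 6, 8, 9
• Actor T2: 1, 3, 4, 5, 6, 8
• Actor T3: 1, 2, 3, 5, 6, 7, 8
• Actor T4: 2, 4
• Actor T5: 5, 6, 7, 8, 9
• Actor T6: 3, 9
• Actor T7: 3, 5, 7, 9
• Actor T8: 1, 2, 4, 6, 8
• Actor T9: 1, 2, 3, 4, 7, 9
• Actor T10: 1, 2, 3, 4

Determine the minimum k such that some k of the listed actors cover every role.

Take {T7, T8}. Their union is {1, 2, 3, 4, 5, 6, 7, 8, 9}, which is all 9 roles.
No single actor has all 9 roles (the largest, T3, has 7), so 2 is optimal.

2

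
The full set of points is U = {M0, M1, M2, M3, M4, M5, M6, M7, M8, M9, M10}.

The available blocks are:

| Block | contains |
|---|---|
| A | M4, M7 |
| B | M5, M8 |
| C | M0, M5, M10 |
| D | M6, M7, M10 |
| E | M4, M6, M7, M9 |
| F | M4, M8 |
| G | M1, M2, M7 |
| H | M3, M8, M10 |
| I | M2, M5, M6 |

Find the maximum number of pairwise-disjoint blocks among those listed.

C, F, G are pairwise disjoint (C={M0,M5,M10}; F={M4,M8}; G={M1,M2,M7}).
Every remaining block overlaps one of these, and no 4 of the listed blocks are pairwise disjoint, so 3 is the maximum.

3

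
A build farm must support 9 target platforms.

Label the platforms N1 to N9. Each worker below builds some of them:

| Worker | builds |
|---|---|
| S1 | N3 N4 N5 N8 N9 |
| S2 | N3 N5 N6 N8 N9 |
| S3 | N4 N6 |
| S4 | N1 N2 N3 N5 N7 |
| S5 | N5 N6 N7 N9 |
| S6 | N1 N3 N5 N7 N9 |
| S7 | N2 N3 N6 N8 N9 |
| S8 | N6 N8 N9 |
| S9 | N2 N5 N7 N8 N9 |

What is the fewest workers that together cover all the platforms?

3

Take {S3, S4, S7}. Their union is {N1, N2, N3, N4, N5, N6, N7, N8, N9}, which is all 9 platforms.
No 2 of the 9 workers cover everything (all 36 combinations miss at least one platform), so 3 is optimal.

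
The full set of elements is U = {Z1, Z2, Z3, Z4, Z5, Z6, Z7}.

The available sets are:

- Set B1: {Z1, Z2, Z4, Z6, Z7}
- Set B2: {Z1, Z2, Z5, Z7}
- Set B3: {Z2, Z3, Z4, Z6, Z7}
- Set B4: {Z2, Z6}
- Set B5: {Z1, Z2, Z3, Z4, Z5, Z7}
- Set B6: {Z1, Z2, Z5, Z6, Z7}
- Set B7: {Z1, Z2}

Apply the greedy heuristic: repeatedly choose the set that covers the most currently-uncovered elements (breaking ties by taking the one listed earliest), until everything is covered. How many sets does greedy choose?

Greedy: pick B5 (covers 6 new) → pick B1 (covers 1 new). Total picks: 2.

2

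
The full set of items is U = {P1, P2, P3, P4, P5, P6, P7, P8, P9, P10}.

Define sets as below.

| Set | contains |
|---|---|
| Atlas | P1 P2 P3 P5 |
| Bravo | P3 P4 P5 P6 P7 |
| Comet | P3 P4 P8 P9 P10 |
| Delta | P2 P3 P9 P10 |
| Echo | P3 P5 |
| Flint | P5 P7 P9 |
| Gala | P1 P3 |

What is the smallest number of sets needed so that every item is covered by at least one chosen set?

Take {Atlas, Bravo, Comet}. Their union is {P1, P2, P3, P4, P5, P6, P7, P8, P9, P10}, which is all 10 items.
Only Bravo contains P6, so Bravo is forced; the remaining 5 items need at least 2 more sets (each remaining set adds at most 3) — so at least 3 sets are needed, and 3 is optimal.

3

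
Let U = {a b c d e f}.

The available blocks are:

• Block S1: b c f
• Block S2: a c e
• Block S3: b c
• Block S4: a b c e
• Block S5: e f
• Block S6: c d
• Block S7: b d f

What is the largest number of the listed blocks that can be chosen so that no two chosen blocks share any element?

2

S2, S7 are pairwise disjoint (S2={a,c,e}; S7={b,d,f}).
Every remaining block overlaps one of these, and no 3 of the listed blocks are pairwise disjoint, so 2 is the maximum.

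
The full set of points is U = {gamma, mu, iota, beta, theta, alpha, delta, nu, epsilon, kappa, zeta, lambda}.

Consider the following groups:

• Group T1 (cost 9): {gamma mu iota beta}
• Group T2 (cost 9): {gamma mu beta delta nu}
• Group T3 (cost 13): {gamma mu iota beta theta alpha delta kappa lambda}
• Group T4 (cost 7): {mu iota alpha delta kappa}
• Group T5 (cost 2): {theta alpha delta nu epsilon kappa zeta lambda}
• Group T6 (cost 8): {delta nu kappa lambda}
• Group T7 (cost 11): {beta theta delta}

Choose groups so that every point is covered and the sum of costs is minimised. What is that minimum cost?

11

T1, T5 together cover every point (T1 ∪ T5 = {gamma, mu, iota, beta, theta, alpha, delta, nu, epsilon, kappa, zeta, lambda}); total cost 9 + 2 = 11.
No covering selection has total cost below 11.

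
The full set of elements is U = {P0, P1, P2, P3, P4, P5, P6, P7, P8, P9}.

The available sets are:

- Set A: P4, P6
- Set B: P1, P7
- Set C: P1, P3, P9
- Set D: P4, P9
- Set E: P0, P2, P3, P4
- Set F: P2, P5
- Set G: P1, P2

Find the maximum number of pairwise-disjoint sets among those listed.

A, B, F are pairwise disjoint (A={P4,P6}; B={P1,P7}; F={P2,P5}).
Every remaining set overlaps one of these, and no 4 of the listed sets are pairwise disjoint, so 3 is the maximum.

3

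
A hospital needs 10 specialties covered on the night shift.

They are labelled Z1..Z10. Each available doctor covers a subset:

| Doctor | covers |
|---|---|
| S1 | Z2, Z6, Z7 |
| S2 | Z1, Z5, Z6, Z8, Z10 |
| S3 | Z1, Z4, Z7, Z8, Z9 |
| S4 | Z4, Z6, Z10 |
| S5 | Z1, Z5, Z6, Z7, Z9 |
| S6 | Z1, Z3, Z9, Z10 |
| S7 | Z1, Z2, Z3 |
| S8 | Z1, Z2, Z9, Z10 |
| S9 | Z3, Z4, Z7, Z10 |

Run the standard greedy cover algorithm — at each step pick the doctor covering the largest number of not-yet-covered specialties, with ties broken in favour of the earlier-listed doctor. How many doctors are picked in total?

Greedy: pick S2 (covers 5 new) → pick S3 (covers 3 new) → pick S7 (covers 2 new). Total picks: 3.

3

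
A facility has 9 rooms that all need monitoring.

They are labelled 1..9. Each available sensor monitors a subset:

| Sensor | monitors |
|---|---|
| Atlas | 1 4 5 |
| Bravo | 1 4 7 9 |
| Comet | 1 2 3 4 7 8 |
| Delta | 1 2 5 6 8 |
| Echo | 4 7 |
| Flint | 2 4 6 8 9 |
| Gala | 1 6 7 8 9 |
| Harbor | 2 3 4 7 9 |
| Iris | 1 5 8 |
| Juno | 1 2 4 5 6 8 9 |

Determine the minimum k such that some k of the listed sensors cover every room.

2

Delta and Harbor together: Delta ∪ Harbor = {1, 2, 3, 4, 5, 6, 7, 8, 9} — every room is covered.
No single sensor has all 9 rooms (the largest, Juno, has 7), so 2 is optimal.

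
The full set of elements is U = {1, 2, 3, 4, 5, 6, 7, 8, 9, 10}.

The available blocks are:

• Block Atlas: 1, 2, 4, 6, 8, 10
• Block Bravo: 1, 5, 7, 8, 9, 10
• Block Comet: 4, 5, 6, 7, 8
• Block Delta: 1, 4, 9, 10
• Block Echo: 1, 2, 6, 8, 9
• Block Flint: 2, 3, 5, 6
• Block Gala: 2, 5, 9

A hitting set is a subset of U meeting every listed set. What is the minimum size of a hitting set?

2

Take H = {6, 9}. Each listed block contains at least one of these, so H is a hitting set of size 2.
The blocks Delta, Flint are pairwise disjoint, so any hitting set needs a separate element for each — at least 2. Hence 2 is optimal.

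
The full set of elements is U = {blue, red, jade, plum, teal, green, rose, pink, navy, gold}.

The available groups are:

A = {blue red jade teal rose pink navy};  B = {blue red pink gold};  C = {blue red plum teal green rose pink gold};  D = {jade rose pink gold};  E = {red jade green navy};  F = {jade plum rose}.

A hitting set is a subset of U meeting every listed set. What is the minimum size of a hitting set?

2

Take H = {blue, jade}. Each listed group contains at least one of these, so H is a hitting set of size 2.
The groups B, F are pairwise disjoint, so any hitting set needs a separate element for each — at least 2. Hence 2 is optimal.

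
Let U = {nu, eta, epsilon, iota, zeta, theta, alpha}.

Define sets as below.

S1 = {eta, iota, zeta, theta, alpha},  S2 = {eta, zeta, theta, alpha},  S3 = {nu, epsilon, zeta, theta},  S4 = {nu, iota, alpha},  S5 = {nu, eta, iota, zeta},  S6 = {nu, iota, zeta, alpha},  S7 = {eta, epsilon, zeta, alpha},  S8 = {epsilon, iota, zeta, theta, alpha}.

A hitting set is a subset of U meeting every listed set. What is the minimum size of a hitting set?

Take H = {iota, zeta}. Each listed set contains at least one of these, so H is a hitting set of size 2.
No single item lies in every set, so at least 2 are needed and 2 is optimal.

2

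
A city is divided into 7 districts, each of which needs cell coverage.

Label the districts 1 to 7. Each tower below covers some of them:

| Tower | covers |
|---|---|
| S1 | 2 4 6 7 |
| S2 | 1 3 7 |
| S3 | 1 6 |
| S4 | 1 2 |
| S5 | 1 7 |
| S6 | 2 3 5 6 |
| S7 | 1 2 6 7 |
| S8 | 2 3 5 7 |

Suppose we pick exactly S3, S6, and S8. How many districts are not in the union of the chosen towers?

1

Union of S3, S6, S8 = {1, 2, 3, 5, 6, 7}.
Not covered: 4 — 1 district.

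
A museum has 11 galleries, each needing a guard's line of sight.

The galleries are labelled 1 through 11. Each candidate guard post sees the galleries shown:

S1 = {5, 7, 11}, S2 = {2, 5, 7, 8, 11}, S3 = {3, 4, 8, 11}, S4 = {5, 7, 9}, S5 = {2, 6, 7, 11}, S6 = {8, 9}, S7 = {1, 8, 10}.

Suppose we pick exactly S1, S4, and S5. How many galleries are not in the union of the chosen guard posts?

5

Union of S1, S4, S5 = {2, 5, 6, 7, 9, 11}.
Not covered: 1, 3, 4, 8, 10 — 5 galleries.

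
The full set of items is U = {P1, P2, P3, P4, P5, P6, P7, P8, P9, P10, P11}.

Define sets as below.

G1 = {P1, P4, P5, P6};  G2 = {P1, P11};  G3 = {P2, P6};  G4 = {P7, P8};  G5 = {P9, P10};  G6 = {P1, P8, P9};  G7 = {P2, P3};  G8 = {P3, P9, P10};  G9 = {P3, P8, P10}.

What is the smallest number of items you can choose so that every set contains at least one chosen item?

H = {P1, P2, P8, P9} meets every set (each contains at least one member of H), and |H| = 4.
The sets G2, G3, G4, G8 are pairwise disjoint, so any hitting set needs a separate item for each — at least 4. Hence 4 is optimal.

4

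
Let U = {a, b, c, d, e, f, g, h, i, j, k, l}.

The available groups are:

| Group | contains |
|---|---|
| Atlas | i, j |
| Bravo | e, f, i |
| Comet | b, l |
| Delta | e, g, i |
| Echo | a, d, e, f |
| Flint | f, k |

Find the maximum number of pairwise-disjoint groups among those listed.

Atlas, Comet, Flint are pairwise disjoint (Atlas={i,j}; Comet={b,l}; Flint={f,k}).
Every remaining group overlaps one of these, and no 4 of the listed groups are pairwise disjoint, so 3 is the maximum.

3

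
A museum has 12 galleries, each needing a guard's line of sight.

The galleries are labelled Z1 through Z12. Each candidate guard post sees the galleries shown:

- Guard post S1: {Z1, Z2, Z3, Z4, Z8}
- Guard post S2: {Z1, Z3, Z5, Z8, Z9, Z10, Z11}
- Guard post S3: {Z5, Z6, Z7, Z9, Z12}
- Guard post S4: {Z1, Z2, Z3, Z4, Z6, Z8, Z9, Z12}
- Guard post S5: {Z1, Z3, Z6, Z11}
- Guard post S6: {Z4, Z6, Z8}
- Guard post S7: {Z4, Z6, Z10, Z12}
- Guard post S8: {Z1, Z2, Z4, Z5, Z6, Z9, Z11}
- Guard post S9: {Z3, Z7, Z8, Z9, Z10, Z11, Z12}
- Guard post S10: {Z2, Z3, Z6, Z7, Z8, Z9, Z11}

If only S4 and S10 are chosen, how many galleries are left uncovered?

Union of S4, S10 = {Z1, Z2, Z3, Z4, Z6, Z7, Z8, Z9, Z11, Z12}.
Not covered: Z5, Z10 — 2 galleries.

2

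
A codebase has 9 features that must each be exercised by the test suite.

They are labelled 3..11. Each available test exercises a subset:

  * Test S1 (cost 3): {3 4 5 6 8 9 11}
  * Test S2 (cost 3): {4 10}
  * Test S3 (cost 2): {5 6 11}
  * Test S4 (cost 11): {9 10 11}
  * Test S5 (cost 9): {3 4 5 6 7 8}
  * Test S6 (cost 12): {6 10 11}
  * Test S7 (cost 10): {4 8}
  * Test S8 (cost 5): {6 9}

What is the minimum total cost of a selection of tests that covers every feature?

15

S1, S2, S5 together cover every feature (S1 ∪ S2 ∪ S5 = {3, 4, 5, 6, 7, 8, 9, 10, 11}); total cost 3 + 3 + 9 = 15.
No covering selection has total cost below 15.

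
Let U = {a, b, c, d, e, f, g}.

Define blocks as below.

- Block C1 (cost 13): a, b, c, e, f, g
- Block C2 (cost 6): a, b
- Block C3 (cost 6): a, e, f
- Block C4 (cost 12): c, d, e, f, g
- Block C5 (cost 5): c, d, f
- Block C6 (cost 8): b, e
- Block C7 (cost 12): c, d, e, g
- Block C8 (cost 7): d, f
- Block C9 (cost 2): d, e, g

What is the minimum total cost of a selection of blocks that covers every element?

13

C2, C5, C9 together cover every element (C2 ∪ C5 ∪ C9 = {a, b, c, d, e, f, g}); total cost 6 + 5 + 2 = 13.
No covering selection has total cost below 13.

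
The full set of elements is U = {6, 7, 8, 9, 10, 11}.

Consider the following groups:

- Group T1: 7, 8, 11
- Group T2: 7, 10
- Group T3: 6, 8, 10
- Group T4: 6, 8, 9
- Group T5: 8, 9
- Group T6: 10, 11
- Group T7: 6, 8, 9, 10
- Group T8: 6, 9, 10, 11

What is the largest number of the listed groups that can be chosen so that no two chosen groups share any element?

T2, T5 are pairwise disjoint (T2={7,10}; T5={8,9}).
Every remaining group overlaps one of these, and no 3 of the listed groups are pairwise disjoint, so 2 is the maximum.

2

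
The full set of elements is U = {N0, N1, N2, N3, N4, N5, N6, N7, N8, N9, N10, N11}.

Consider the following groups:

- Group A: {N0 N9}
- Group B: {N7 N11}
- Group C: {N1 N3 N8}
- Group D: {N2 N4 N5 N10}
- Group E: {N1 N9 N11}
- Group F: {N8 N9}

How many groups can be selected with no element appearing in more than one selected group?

4

A, B, C, D are pairwise disjoint (A={N0,N9}; B={N7,N11}; C={N1,N3,N8}; D={N2,N4,N5,N10}).
Every remaining group overlaps one of these, and no 5 of the listed groups are pairwise disjoint, so 4 is the maximum.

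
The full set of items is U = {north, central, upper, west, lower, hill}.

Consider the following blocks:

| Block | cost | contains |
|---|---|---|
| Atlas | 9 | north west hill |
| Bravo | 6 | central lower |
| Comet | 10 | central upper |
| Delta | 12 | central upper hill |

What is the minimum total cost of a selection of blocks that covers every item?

Atlas, Bravo, Comet together cover every item (Atlas ∪ Bravo ∪ Comet = {north, central, upper, west, lower, hill}); total cost 9 + 6 + 10 = 25.
No covering selection has total cost below 25.

25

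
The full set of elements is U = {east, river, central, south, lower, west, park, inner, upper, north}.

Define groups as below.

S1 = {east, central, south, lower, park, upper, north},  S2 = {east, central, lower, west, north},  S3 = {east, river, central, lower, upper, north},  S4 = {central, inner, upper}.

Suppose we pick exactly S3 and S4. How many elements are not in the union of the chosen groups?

Union of S3, S4 = {east, river, central, lower, inner, upper, north}.
Not covered: south, west, park — 3 elements.

3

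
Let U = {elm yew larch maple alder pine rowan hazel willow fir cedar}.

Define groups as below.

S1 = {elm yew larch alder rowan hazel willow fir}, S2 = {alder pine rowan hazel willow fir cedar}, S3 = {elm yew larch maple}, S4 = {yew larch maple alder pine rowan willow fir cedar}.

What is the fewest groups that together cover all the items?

S1 and S4 cover everything between them: the union {elm, yew, larch, maple, alder, pine, rowan, hazel, willow, fir, cedar} is all of U.
No single group has all 11 items (the largest, S4, has 9), so 2 is optimal.

2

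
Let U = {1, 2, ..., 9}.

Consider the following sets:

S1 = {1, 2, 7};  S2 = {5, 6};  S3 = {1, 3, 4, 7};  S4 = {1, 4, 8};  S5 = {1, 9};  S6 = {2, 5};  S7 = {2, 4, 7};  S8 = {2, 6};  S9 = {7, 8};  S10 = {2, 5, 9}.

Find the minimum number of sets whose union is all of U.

4

S3, S4, S8, and S10 cover everything between them: the union {1, 2, 3, 4, 5, 6, 7, 8, 9} is all of U.
No 3 of the 10 sets cover everything (all 120 combinations miss at least one element), so 4 is optimal.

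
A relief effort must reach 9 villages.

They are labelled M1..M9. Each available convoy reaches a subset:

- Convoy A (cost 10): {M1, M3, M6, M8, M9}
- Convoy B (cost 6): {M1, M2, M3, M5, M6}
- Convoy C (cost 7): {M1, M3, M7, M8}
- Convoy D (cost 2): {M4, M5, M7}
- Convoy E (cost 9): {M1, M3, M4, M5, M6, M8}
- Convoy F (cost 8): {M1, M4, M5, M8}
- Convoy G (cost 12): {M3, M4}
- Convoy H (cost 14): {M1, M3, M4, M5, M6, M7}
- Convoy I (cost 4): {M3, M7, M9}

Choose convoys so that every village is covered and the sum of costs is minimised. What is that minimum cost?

B, F, I together cover every village (B ∪ F ∪ I = {M1, M2, M3, M4, M5, M6, M7, M8, M9}); total cost 6 + 8 + 4 = 18.
The greedy pick D, B, I, C costs 19; no covering selection beats 18.

18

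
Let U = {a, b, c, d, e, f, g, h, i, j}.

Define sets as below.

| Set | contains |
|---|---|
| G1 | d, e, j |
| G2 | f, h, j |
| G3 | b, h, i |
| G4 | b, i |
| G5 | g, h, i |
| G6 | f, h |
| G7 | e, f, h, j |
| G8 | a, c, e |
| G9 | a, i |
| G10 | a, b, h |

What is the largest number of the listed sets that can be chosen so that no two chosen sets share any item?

G1, G6, G9 are pairwise disjoint (G1={d,e,j}; G6={f,h}; G9={a,i}).
Every remaining set overlaps one of these, and no 4 of the listed sets are pairwise disjoint, so 3 is the maximum.

3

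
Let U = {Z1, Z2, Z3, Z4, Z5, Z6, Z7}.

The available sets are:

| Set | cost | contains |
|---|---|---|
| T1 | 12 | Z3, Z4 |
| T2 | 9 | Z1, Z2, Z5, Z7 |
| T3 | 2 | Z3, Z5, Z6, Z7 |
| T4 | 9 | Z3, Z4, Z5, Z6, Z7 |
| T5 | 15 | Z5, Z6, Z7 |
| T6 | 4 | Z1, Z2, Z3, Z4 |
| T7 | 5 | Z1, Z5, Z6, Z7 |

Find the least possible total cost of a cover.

6

T3, T6 together cover every element (T3 ∪ T6 = {Z1, Z2, Z3, Z4, Z5, Z6, Z7}); total cost 2 + 4 = 6.
No covering selection has total cost below 6.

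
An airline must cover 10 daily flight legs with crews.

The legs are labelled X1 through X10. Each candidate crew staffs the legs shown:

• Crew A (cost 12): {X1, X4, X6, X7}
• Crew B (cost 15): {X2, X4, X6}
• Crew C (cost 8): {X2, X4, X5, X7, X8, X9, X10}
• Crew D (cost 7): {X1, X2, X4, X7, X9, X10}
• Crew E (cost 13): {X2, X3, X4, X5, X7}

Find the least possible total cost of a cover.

A, C, E together cover every leg (A ∪ C ∪ E = {X1, X2, X3, X4, X5, X6, X7, X8, X9, X10}); total cost 12 + 8 + 13 = 33.
No covering selection has total cost below 33.

33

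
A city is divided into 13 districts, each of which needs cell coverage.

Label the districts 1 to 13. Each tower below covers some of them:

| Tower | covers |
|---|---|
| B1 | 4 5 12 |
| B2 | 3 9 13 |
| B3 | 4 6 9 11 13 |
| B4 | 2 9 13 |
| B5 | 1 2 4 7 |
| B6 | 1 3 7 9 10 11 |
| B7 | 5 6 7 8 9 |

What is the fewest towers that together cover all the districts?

Take {B1, B4, B6, B7}. Their union is {1, 2, 3, 4, 5, 6, 7, 8, 9, 10, 11, 12, 13}, which is all 13 districts.
Only B6 contains 10, so B6 is forced; the remaining 7 districts need at least 3 more towers (each remaining tower adds at most 3) — so at least 4 towers are needed, and 4 is optimal.

4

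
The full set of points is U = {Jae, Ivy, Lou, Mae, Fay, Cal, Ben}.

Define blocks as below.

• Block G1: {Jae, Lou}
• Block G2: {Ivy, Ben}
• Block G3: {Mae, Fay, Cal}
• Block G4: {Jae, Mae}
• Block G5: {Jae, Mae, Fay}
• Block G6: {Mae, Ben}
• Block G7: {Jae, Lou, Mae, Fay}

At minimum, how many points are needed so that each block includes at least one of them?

Take H = {Jae, Fay, Ben}. Each listed block contains at least one of these, so H is a hitting set of size 3.
The blocks G1, G2, G3 are pairwise disjoint, so any hitting set needs a separate point for each — at least 3. Hence 3 is optimal.

3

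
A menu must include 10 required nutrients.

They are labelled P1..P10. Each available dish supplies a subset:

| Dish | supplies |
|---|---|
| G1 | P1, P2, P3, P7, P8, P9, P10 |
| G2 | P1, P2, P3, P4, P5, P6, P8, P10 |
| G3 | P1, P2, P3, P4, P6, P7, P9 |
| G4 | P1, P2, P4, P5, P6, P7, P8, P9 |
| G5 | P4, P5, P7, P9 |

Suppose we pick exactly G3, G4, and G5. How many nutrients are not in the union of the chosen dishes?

1

Union of G3, G4, G5 = {P1, P2, P3, P4, P5, P6, P7, P8, P9}.
Not covered: P10 — 1 nutrient.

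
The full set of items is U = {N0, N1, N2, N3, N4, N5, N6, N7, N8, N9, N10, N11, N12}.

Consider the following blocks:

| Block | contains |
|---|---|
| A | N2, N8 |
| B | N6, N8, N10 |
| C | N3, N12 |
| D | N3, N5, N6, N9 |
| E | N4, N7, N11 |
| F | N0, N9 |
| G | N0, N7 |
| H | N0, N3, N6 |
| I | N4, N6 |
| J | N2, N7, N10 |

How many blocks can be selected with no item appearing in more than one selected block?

A, C, E, F are pairwise disjoint (A={N2,N8}; C={N3,N12}; E={N4,N7,N11}; F={N0,N9}).
Every remaining block overlaps one of these, and no 5 of the listed blocks are pairwise disjoint, so 4 is the maximum.

4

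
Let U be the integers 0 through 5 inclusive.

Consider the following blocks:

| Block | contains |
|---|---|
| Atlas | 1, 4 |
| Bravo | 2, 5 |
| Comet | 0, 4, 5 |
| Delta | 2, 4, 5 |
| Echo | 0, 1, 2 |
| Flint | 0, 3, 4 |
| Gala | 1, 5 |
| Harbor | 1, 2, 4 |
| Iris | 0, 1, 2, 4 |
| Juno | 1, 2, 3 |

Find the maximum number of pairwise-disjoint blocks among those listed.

Flint, Gala are pairwise disjoint (Flint={0,3,4}; Gala={1,5}).
Every remaining block overlaps one of these, and no 3 of the listed blocks are pairwise disjoint, so 2 is the maximum.

2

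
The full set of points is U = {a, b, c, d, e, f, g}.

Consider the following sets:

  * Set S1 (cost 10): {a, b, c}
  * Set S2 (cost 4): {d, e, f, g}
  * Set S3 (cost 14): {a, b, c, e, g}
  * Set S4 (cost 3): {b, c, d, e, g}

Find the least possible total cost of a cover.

S1, S2 together cover every point (S1 ∪ S2 = {a, b, c, d, e, f, g}); total cost 10 + 4 = 14.
The greedy pick S4, S2, S1 costs 17; no covering selection beats 14.

14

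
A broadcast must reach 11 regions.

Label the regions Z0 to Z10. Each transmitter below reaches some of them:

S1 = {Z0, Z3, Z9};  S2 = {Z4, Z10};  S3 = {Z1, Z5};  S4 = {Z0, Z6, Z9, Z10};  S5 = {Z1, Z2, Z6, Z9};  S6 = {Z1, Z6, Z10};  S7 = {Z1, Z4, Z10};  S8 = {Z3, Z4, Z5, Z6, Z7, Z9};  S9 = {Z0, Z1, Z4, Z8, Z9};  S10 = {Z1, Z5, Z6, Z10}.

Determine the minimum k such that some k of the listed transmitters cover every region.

Take {S5, S8, S9, S10}. Their union is {Z0, Z1, Z2, Z3, Z4, Z5, Z6, Z7, Z8, Z9, Z10}, which is all 11 regions.
No 3 of the 10 transmitters cover everything (all 120 combinations miss at least one region), so 4 is optimal.

4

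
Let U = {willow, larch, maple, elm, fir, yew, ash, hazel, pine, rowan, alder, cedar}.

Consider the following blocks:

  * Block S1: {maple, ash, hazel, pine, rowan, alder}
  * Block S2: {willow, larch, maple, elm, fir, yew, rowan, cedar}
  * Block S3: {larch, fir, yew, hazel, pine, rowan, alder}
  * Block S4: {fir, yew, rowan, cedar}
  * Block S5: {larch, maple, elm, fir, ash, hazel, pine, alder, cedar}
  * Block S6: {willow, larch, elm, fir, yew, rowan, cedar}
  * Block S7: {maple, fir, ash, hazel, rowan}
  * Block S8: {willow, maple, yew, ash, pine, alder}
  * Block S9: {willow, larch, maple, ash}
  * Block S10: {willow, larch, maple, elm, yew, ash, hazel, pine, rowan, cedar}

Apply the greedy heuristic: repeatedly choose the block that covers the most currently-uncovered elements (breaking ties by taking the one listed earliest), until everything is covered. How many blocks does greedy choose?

2

Greedy: pick S10 (covers 10 new) → pick S3 (covers 2 new). Total picks: 2.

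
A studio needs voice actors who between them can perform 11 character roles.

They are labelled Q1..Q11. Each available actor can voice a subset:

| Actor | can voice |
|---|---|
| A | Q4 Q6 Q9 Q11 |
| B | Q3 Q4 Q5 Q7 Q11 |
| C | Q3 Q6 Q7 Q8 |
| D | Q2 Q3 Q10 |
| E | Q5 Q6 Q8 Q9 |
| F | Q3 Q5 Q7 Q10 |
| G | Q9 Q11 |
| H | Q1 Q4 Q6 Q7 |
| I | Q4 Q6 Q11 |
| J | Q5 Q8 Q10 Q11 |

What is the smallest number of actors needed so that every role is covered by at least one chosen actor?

4

D and E and H and I together: D ∪ E ∪ H ∪ I = {Q1, Q2, Q3, Q4, Q5, Q6, Q7, Q8, Q9, Q10, Q11} — every role is covered.
No 3 of the 10 actors cover everything (all 120 combinations miss at least one role), so 4 is optimal.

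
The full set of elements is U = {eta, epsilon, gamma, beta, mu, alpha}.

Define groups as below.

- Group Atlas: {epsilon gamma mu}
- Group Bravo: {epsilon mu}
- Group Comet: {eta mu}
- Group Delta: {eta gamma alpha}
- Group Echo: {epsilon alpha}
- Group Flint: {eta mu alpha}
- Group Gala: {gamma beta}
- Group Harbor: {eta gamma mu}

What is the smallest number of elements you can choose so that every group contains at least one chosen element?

Take H = {beta, mu, alpha}. Each listed group contains at least one of these, so H is a hitting set of size 3.
The groups Comet, Echo, Gala are pairwise disjoint, so any hitting set needs a separate element for each — at least 3. Hence 3 is optimal.

3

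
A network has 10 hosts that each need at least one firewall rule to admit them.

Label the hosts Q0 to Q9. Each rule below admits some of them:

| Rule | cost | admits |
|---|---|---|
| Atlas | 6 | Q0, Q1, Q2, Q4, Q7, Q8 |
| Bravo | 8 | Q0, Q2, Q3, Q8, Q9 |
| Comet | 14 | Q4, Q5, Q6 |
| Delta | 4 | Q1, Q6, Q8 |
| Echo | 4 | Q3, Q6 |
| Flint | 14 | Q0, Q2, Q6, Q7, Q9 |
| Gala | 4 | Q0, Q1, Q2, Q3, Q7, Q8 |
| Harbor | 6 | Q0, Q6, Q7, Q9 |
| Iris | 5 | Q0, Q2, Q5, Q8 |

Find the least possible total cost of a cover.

21

Atlas, Gala, Harbor, Iris together cover every host (Atlas ∪ Gala ∪ Harbor ∪ Iris = {Q0, Q1, Q2, Q3, Q4, Q5, Q6, Q7, Q8, Q9}); total cost 6 + 4 + 6 + 5 = 21.
No covering selection has total cost below 21.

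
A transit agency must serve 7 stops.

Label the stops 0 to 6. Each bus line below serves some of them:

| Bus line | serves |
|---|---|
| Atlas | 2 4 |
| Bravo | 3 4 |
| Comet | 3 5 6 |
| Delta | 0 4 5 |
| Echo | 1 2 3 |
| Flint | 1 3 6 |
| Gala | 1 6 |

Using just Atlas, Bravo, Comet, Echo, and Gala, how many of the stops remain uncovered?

Union of Atlas, Bravo, Comet, Echo, Gala = {1, 2, 3, 4, 5, 6}.
Not covered: 0 — 1 stop.

1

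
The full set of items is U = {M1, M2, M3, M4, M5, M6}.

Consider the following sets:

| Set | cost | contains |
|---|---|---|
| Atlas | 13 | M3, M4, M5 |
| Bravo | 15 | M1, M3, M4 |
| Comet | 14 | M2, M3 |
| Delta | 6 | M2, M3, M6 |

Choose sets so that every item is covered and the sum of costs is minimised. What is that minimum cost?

Atlas, Bravo, Delta together cover every item (Atlas ∪ Bravo ∪ Delta = {M1, M2, M3, M4, M5, M6}); total cost 13 + 15 + 6 = 34.
No covering selection has total cost below 34.

34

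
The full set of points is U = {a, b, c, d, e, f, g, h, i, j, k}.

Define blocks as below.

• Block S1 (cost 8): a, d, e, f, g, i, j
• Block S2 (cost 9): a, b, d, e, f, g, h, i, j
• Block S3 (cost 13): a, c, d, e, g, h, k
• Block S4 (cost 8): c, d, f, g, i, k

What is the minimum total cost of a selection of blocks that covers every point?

S2, S4 together cover every point (S2 ∪ S4 = {a, b, c, d, e, f, g, h, i, j, k}); total cost 9 + 8 = 17.
No covering selection has total cost below 17.

17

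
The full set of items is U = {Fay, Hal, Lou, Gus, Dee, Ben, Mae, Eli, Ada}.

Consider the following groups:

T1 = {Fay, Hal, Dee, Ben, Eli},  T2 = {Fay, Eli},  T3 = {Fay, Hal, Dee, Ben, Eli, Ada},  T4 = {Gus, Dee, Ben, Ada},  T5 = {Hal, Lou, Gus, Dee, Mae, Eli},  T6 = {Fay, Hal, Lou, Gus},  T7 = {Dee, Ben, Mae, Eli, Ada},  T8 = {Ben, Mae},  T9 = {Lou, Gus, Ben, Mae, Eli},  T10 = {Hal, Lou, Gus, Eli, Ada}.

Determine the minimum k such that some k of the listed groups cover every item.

2

Take {T6, T7}. Their union is {Fay, Hal, Lou, Gus, Dee, Ben, Mae, Eli, Ada}, which is all 9 items.
No single group has all 9 items (the largest, T3, has 6), so 2 is optimal.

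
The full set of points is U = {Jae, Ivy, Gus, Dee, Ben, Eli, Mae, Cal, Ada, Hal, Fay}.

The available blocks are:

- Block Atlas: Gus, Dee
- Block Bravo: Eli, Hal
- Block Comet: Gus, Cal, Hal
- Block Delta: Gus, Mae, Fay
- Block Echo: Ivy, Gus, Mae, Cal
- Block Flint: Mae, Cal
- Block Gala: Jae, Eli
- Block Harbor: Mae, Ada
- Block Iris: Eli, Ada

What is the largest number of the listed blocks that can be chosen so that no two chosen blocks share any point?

3

Atlas, Flint, Iris are pairwise disjoint (Atlas={Gus,Dee}; Flint={Mae,Cal}; Iris={Eli,Ada}).
Every remaining block overlaps one of these, and no 4 of the listed blocks are pairwise disjoint, so 3 is the maximum.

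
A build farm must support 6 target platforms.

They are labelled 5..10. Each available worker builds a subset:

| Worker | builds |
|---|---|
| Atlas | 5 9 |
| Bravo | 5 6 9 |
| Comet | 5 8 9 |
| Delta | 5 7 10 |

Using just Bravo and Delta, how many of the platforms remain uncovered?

1

Union of Bravo, Delta = {5, 6, 7, 9, 10}.
Not covered: 8 — 1 platform.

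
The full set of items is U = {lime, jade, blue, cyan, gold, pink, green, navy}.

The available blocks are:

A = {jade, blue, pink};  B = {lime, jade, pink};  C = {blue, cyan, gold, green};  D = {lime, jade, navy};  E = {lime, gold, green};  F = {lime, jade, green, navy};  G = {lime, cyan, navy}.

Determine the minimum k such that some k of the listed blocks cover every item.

Take {B, C, F}. Their union is {lime, jade, blue, cyan, gold, pink, green, navy}, which is all 8 items.
No 2 of the 7 blocks cover everything (all 21 combinations miss at least one item), so 3 is optimal.

3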